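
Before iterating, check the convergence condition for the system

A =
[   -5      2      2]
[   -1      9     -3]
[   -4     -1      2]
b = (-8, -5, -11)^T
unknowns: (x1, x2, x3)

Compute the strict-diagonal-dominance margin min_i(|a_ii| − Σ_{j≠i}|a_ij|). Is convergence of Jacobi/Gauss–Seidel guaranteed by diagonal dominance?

-3

row 1: |-5| − (2+2) = 1
row 2: |9| − (1+3) = 5
row 3: |2| − (4+1) = -3
minimum over rows = -3 → not strictly diagonally dominant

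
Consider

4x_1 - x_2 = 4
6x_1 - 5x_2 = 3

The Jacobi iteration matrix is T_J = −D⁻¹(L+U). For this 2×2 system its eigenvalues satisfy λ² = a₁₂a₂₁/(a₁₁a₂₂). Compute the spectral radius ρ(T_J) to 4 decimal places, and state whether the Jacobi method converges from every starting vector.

a₁₂a₂₁/(a₁₁a₂₂) = (-1)·(6) / ((4)·(-5)) = 0.300000
ρ = √|0.300000| = √0.300000 = 0.5477
ρ < 1, so Jacobi converges

0.5477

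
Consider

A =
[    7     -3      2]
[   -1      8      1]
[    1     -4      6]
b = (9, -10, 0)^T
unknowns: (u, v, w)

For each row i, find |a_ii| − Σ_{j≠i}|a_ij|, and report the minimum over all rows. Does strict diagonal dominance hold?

1

row 1: |7| − (3+2) = 2
row 2: |8| − (1+1) = 6
row 3: |6| − (1+4) = 1
minimum over rows = 1 → strictly diagonally dominant (convergence guaranteed)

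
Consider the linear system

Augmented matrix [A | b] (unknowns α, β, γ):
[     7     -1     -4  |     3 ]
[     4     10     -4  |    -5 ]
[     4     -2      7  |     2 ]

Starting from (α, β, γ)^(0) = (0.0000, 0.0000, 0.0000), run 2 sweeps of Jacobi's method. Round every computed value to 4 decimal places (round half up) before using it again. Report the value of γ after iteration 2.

Iteration 1:
  α = (3 - (-1)·0.0000 - (-4)·0.0000) / (7) = 0.4286
  β = (-5 - (4)·0.0000 - (-4)·0.0000) / (10) = -0.5000
  γ = (2 - (4)·0.0000 - (-2)·0.0000) / (7) = 0.2857
Iteration 2:
  α = (3 - (-1)·-0.5000 - (-4)·0.2857) / (7) = 0.5204
  β = (-5 - (4)·0.4286 - (-4)·0.2857) / (10) = -0.5572
  γ = (2 - (4)·0.4286 - (-2)·-0.5000) / (7) = -0.1021

-0.1021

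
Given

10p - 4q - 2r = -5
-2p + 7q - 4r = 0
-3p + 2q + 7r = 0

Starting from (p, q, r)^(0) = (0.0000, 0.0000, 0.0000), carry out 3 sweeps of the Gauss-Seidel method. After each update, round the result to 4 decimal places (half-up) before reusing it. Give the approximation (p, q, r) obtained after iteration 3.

Iteration 1:
  p = (-5 - (-4)·0.0000 - (-2)·0.0000) / (10) = -0.5000
  q = (0 - (-2)·-0.5000 - (-4)·0.0000) / (7) = -0.1429
  r = (0 - (-3)·-0.5000 - (2)·-0.1429) / (7) = -0.1735
Iteration 2:
  p = (-5 - (-4)·-0.1429 - (-2)·-0.1735) / (10) = -0.5919
  q = (0 - (-2)·-0.5919 - (-4)·-0.1735) / (7) = -0.2683
  r = (0 - (-3)·-0.5919 - (2)·-0.2683) / (7) = -0.1770
Iteration 3:
  p = (-5 - (-4)·-0.2683 - (-2)·-0.1770) / (10) = -0.6427
  q = (0 - (-2)·-0.6427 - (-4)·-0.1770) / (7) = -0.2848
  r = (0 - (-3)·-0.6427 - (2)·-0.2848) / (7) = -0.1941

(-0.6427, -0.2848, -0.1941)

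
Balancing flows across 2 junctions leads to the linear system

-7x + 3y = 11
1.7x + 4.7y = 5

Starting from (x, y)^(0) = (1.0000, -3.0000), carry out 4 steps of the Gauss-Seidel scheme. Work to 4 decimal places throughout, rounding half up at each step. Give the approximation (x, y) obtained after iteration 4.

(-0.9587, 1.4106)

Iteration 1:
  x = (11 - (3)·-3.0000) / (-7) = -2.8571
  y = (5 - (1.7)·-2.8571) / (4.7) = 2.0972
Iteration 2:
  x = (11 - (3)·2.0972) / (-7) = -0.6726
  y = (5 - (1.7)·-0.6726) / (4.7) = 1.3071
Iteration 3:
  x = (11 - (3)·1.3071) / (-7) = -1.0112
  y = (5 - (1.7)·-1.0112) / (4.7) = 1.4296
Iteration 4:
  x = (11 - (3)·1.4296) / (-7) = -0.9587
  y = (5 - (1.7)·-0.9587) / (4.7) = 1.4106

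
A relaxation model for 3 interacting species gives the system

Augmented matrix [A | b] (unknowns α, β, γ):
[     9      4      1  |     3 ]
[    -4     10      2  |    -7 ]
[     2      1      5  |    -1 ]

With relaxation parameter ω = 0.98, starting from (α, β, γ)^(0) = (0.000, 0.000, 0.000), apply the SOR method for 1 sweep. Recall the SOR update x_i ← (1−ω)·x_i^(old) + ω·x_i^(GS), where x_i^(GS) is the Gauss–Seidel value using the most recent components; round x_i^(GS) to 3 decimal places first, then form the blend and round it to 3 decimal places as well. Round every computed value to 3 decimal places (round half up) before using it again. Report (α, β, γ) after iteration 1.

Iteration 1:
  α: GS value = (3 - (4)·0.000 - (1)·0.000) / (9) = 0.333;  α ← (1−ω)·0.000 + ω·0.333 = 0.326
  β: GS value = (-7 - (-4)·0.326 - (2)·0.000) / (10) = -0.570;  β ← (1−ω)·0.000 + ω·-0.570 = -0.559
  γ: GS value = (-1 - (2)·0.326 - (1)·-0.559) / (5) = -0.219;  γ ← (1−ω)·0.000 + ω·-0.219 = -0.215

(0.326, -0.559, -0.215)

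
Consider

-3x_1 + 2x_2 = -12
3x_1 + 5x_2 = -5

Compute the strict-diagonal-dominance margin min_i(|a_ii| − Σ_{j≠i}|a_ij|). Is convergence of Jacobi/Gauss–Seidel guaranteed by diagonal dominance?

1

row 1: |-3| − (2) = 1
row 2: |5| − (3) = 2
minimum over rows = 1 → strictly diagonally dominant (convergence guaranteed)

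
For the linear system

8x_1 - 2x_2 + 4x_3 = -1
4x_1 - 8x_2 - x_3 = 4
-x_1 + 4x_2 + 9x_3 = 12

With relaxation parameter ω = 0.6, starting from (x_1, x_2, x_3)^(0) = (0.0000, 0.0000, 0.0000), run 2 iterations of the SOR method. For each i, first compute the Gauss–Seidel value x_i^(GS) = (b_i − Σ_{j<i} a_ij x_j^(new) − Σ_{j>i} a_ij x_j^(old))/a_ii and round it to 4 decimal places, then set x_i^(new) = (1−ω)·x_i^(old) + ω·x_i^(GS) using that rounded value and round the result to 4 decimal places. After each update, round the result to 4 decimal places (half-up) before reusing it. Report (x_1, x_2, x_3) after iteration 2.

Iteration 1:
  x_1: GS value = (-1 - (-2)·0.0000 - (4)·0.0000) / (8) = -0.1250;  x_1 ← (1−ω)·0.0000 + ω·-0.1250 = -0.0750
  x_2: GS value = (4 - (4)·-0.0750 - (-1)·0.0000) / (-8) = -0.5375;  x_2 ← (1−ω)·0.0000 + ω·-0.5375 = -0.3225
  x_3: GS value = (12 - (-1)·-0.0750 - (4)·-0.3225) / (9) = 1.4683;  x_3 ← (1−ω)·0.0000 + ω·1.4683 = 0.8810
Iteration 2:
  x_1: GS value = (-1 - (-2)·-0.3225 - (4)·0.8810) / (8) = -0.6461;  x_1 ← (1−ω)·-0.0750 + ω·-0.6461 = -0.4177
  x_2: GS value = (4 - (4)·-0.4177 - (-1)·0.8810) / (-8) = -0.8190;  x_2 ← (1−ω)·-0.3225 + ω·-0.8190 = -0.6204
  x_3: GS value = (12 - (-1)·-0.4177 - (4)·-0.6204) / (9) = 1.5627;  x_3 ← (1−ω)·0.8810 + ω·1.5627 = 1.2900

(-0.4177, -0.6204, 1.2900)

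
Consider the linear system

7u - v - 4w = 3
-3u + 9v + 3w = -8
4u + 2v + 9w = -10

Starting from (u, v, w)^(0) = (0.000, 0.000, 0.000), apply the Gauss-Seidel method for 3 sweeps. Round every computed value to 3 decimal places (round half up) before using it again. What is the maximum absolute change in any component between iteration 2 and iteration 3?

Iteration 1:
  u = (3 - (-1)·0.000 - (-4)·0.000) / (7) = 0.429
  v = (-8 - (-3)·0.429 - (3)·0.000) / (9) = -0.746
  w = (-10 - (4)·0.429 - (2)·-0.746) / (9) = -1.136
Iteration 2:
  u = (3 - (-1)·-0.746 - (-4)·-1.136) / (7) = -0.327
  v = (-8 - (-3)·-0.327 - (3)·-1.136) / (9) = -0.619
  w = (-10 - (4)·-0.327 - (2)·-0.619) / (9) = -0.828
Iteration 3:
  u = (3 - (-1)·-0.619 - (-4)·-0.828) / (7) = -0.133
  v = (-8 - (-3)·-0.133 - (3)·-0.828) / (9) = -0.657
  w = (-10 - (4)·-0.133 - (2)·-0.657) / (9) = -0.906
Change: (0.194, -0.038, -0.078) → max |·| = 0.194

0.194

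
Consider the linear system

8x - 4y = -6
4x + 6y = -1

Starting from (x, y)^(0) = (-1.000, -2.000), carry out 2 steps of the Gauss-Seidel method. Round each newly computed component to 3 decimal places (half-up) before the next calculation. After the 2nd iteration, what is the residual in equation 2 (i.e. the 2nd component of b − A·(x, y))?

Iteration 1:
  x = (-6 - (-4)·-2.000) / (8) = -1.750
  y = (-1 - (4)·-1.750) / (6) = 1.000
Iteration 2:
  x = (-6 - (-4)·1.000) / (8) = -0.250
  y = (-1 - (4)·-0.250) / (6) = 0.000
Residual b − A·x = (-4.000, 0.000)

0.000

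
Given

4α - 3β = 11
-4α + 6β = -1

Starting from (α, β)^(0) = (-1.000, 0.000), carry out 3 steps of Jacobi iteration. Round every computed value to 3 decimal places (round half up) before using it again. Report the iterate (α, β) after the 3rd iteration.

Iteration 1:
  α = (11 - (-3)·0.000) / (4) = 2.750
  β = (-1 - (-4)·-1.000) / (6) = -0.833
Iteration 2:
  α = (11 - (-3)·-0.833) / (4) = 2.125
  β = (-1 - (-4)·2.750) / (6) = 1.667
Iteration 3:
  α = (11 - (-3)·1.667) / (4) = 4.000
  β = (-1 - (-4)·2.125) / (6) = 1.250

(4.000, 1.250)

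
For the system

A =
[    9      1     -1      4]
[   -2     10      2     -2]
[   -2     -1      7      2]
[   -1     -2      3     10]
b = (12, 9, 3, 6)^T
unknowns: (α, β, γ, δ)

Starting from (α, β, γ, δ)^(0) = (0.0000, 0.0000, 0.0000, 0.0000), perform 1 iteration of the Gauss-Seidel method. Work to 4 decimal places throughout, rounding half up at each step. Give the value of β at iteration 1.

1.1667

Iteration 1:
  α = (12 - (1)·0.0000 - (-1)·0.0000 - (4)·0.0000) / (9) = 1.3333
  β = (9 - (-2)·1.3333 - (2)·0.0000 - (-2)·0.0000) / (10) = 1.1667
  γ = (3 - (-2)·1.3333 - (-1)·1.1667 - (2)·0.0000) / (7) = 0.9762
  δ = (6 - (-1)·1.3333 - (-2)·1.1667 - (3)·0.9762) / (10) = 0.6738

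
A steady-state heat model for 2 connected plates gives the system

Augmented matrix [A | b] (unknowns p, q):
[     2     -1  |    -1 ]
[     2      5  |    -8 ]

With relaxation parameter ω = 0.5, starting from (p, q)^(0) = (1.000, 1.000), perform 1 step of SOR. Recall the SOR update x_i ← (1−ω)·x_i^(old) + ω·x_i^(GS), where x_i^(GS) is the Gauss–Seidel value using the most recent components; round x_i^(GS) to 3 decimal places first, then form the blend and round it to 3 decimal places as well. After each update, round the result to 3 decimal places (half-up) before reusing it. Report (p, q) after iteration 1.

(0.500, -0.400)

Iteration 1:
  p: GS value = (-1 - (-1)·1.000) / (2) = 0.000;  p ← (1−ω)·1.000 + ω·0.000 = 0.500
  q: GS value = (-8 - (2)·0.500) / (5) = -1.800;  q ← (1−ω)·1.000 + ω·-1.800 = -0.400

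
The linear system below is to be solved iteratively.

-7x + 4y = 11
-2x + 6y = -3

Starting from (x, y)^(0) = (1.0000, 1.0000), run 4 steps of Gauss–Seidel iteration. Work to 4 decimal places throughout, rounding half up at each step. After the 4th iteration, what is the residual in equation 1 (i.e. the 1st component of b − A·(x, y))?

Iteration 1:
  x = (11 - (4)·1.0000) / (-7) = -1.0000
  y = (-3 - (-2)·-1.0000) / (6) = -0.8333
Iteration 2:
  x = (11 - (4)·-0.8333) / (-7) = -2.0476
  y = (-3 - (-2)·-2.0476) / (6) = -1.1825
Iteration 3:
  x = (11 - (4)·-1.1825) / (-7) = -2.2471
  y = (-3 - (-2)·-2.2471) / (6) = -1.2490
Iteration 4:
  x = (11 - (4)·-1.2490) / (-7) = -2.2851
  y = (-3 - (-2)·-2.2851) / (6) = -1.2617
Residual b − A·x = (0.0511, 0.0000)

0.0511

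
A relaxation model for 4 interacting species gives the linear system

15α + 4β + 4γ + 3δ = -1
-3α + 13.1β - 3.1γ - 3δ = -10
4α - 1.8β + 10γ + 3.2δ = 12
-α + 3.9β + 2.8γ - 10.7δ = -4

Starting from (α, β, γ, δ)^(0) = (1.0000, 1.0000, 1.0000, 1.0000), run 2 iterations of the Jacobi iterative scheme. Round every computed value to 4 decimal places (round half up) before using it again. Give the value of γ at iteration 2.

Iteration 1:
  α = (-1 - (4)·1.0000 - (4)·1.0000 - (3)·1.0000) / (15) = -0.8000
  β = (-10 - (-3)·1.0000 - (-3.1)·1.0000 - (-3)·1.0000) / (13.1) = -0.0687
  γ = (12 - (4)·1.0000 - (-1.8)·1.0000 - (3.2)·1.0000) / (10) = 0.6600
  δ = (-4 - (-1)·1.0000 - (3.9)·1.0000 - (2.8)·1.0000) / (-10.7) = 0.9065
Iteration 2:
  α = (-1 - (4)·-0.0687 - (4)·0.6600 - (3)·0.9065) / (15) = -0.4056
  β = (-10 - (-3)·-0.8000 - (-3.1)·0.6600 - (-3)·0.9065) / (13.1) = -0.5828
  γ = (12 - (4)·-0.8000 - (-1.8)·-0.0687 - (3.2)·0.9065) / (10) = 1.2176
  δ = (-4 - (-1)·-0.8000 - (3.9)·-0.0687 - (2.8)·0.6600) / (-10.7) = 0.5963

1.2176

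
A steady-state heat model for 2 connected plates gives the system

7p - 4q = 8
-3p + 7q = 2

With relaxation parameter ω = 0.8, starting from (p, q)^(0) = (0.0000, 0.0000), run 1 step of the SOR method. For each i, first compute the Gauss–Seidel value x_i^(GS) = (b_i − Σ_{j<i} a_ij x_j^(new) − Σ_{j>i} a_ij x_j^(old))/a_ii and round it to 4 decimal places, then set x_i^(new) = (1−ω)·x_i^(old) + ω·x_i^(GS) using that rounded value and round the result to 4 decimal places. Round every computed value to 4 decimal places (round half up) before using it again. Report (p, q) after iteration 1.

(0.9143, 0.5421)

Iteration 1:
  p: GS value = (8 - (-4)·0.0000) / (7) = 1.1429;  p ← (1−ω)·0.0000 + ω·1.1429 = 0.9143
  q: GS value = (2 - (-3)·0.9143) / (7) = 0.6776;  q ← (1−ω)·0.0000 + ω·0.6776 = 0.5421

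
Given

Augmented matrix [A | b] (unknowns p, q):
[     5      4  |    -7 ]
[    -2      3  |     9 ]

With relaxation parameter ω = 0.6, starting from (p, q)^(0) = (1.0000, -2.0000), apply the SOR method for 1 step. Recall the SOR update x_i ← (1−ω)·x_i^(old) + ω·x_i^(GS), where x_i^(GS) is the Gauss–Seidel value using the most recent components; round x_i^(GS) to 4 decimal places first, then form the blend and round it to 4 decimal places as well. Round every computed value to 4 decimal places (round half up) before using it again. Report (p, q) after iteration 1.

Iteration 1:
  p: GS value = (-7 - (4)·-2.0000) / (5) = 0.2000;  p ← (1−ω)·1.0000 + ω·0.2000 = 0.5200
  q: GS value = (9 - (-2)·0.5200) / (3) = 3.3467;  q ← (1−ω)·-2.0000 + ω·3.3467 = 1.2080

(0.5200, 1.2080)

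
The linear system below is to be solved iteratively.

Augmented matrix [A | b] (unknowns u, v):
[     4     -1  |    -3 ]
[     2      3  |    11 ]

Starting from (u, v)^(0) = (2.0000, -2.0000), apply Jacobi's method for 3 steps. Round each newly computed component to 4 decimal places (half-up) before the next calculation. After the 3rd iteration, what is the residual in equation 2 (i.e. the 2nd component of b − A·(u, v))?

-1.0834

Iteration 1:
  u = (-3 - (-1)·-2.0000) / (4) = -1.2500
  v = (11 - (2)·2.0000) / (3) = 2.3333
Iteration 2:
  u = (-3 - (-1)·2.3333) / (4) = -0.1667
  v = (11 - (2)·-1.2500) / (3) = 4.5000
Iteration 3:
  u = (-3 - (-1)·4.5000) / (4) = 0.3750
  v = (11 - (2)·-0.1667) / (3) = 3.7778
Residual b − A·x = (-0.7222, -1.0834)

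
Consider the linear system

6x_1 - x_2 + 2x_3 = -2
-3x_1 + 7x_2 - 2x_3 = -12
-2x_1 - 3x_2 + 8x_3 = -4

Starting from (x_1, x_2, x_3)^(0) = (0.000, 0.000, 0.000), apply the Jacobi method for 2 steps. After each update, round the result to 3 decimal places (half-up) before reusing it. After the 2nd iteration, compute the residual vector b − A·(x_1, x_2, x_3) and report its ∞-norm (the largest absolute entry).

1.808

Iteration 1:
  x_1 = (-2 - (-1)·0.000 - (2)·0.000) / (6) = -0.333
  x_2 = (-12 - (-3)·0.000 - (-2)·0.000) / (7) = -1.714
  x_3 = (-4 - (-2)·0.000 - (-3)·0.000) / (8) = -0.500
Iteration 2:
  x_1 = (-2 - (-1)·-1.714 - (2)·-0.500) / (6) = -0.452
  x_2 = (-12 - (-3)·-0.333 - (-2)·-0.500) / (7) = -2.000
  x_3 = (-4 - (-2)·-0.333 - (-3)·-1.714) / (8) = -1.226
Residual b − A·x = (1.164, -1.808, -1.096); ∞-norm = 1.808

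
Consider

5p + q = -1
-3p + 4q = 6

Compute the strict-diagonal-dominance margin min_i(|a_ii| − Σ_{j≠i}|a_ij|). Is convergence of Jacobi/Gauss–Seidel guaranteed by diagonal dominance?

1

row 1: |5| − (1) = 4
row 2: |4| − (3) = 1
minimum over rows = 1 → strictly diagonally dominant (convergence guaranteed)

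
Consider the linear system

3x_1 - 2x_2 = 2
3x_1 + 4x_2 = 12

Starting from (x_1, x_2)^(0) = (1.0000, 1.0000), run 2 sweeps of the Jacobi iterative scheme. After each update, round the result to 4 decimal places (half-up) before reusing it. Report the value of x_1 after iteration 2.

2.1667

Iteration 1:
  x_1 = (2 - (-2)·1.0000) / (3) = 1.3333
  x_2 = (12 - (3)·1.0000) / (4) = 2.2500
Iteration 2:
  x_1 = (2 - (-2)·2.2500) / (3) = 2.1667
  x_2 = (12 - (3)·1.3333) / (4) = 2.0000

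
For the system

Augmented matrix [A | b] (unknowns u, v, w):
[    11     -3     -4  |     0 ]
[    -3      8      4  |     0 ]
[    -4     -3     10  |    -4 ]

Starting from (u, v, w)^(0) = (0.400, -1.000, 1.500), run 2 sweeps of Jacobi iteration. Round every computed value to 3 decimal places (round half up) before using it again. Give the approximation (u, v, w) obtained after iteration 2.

(-0.360, 0.372, -0.471)

Iteration 1:
  u = (0 - (-3)·-1.000 - (-4)·1.500) / (11) = 0.273
  v = (0 - (-3)·0.400 - (4)·1.500) / (8) = -0.600
  w = (-4 - (-4)·0.400 - (-3)·-1.000) / (10) = -0.540
Iteration 2:
  u = (0 - (-3)·-0.600 - (-4)·-0.540) / (11) = -0.360
  v = (0 - (-3)·0.273 - (4)·-0.540) / (8) = 0.372
  w = (-4 - (-4)·0.273 - (-3)·-0.600) / (10) = -0.471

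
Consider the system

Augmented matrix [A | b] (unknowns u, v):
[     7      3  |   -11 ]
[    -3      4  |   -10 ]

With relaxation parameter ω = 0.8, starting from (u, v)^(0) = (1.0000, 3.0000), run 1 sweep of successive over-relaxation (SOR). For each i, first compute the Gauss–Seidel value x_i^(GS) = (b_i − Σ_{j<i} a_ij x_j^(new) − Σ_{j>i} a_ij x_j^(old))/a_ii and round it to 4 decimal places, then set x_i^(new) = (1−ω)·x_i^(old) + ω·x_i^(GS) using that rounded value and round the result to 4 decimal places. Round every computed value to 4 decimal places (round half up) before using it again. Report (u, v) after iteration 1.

(-2.0857, -2.6514)

Iteration 1:
  u: GS value = (-11 - (3)·3.0000) / (7) = -2.8571;  u ← (1−ω)·1.0000 + ω·-2.8571 = -2.0857
  v: GS value = (-10 - (-3)·-2.0857) / (4) = -4.0643;  v ← (1−ω)·3.0000 + ω·-4.0643 = -2.6514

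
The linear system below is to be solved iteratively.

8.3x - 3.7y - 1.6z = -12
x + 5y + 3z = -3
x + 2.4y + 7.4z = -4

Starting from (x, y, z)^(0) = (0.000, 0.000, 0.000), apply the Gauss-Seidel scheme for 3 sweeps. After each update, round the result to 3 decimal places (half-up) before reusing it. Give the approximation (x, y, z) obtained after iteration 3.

(-1.556, -0.121, -0.291)

Iteration 1:
  x = (-12 - (-3.7)·0.000 - (-1.6)·0.000) / (8.3) = -1.446
  y = (-3 - (1)·-1.446 - (3)·0.000) / (5) = -0.311
  z = (-4 - (1)·-1.446 - (2.4)·-0.311) / (7.4) = -0.244
Iteration 2:
  x = (-12 - (-3.7)·-0.311 - (-1.6)·-0.244) / (8.3) = -1.631
  y = (-3 - (1)·-1.631 - (3)·-0.244) / (5) = -0.127
  z = (-4 - (1)·-1.631 - (2.4)·-0.127) / (7.4) = -0.279
Iteration 3:
  x = (-12 - (-3.7)·-0.127 - (-1.6)·-0.279) / (8.3) = -1.556
  y = (-3 - (1)·-1.556 - (3)·-0.279) / (5) = -0.121
  z = (-4 - (1)·-1.556 - (2.4)·-0.121) / (7.4) = -0.291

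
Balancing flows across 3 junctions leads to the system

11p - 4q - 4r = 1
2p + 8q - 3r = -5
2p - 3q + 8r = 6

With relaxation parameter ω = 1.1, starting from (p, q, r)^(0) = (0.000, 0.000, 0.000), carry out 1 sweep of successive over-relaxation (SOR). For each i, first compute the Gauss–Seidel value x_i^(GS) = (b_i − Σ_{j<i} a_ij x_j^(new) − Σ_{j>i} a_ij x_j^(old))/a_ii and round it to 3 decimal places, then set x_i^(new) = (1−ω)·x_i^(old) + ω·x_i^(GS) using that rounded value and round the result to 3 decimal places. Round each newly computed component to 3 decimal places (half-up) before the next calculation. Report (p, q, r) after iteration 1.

Iteration 1:
  p: GS value = (1 - (-4)·0.000 - (-4)·0.000) / (11) = 0.091;  p ← (1−ω)·0.000 + ω·0.091 = 0.100
  q: GS value = (-5 - (2)·0.100 - (-3)·0.000) / (8) = -0.650;  q ← (1−ω)·0.000 + ω·-0.650 = -0.715
  r: GS value = (6 - (2)·0.100 - (-3)·-0.715) / (8) = 0.457;  r ← (1−ω)·0.000 + ω·0.457 = 0.503

(0.100, -0.715, 0.503)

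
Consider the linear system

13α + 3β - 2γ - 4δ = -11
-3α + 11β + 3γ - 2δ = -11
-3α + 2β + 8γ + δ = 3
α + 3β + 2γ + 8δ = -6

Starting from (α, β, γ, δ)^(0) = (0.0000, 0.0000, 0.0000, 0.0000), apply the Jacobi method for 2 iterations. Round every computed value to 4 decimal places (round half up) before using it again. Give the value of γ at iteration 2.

Iteration 1:
  α = (-11 - (3)·0.0000 - (-2)·0.0000 - (-4)·0.0000) / (13) = -0.8462
  β = (-11 - (-3)·0.0000 - (3)·0.0000 - (-2)·0.0000) / (11) = -1.0000
  γ = (3 - (-3)·0.0000 - (2)·0.0000 - (1)·0.0000) / (8) = 0.3750
  δ = (-6 - (1)·0.0000 - (3)·0.0000 - (2)·0.0000) / (8) = -0.7500
Iteration 2:
  α = (-11 - (3)·-1.0000 - (-2)·0.3750 - (-4)·-0.7500) / (13) = -0.7885
  β = (-11 - (-3)·-0.8462 - (3)·0.3750 - (-2)·-0.7500) / (11) = -1.4694
  γ = (3 - (-3)·-0.8462 - (2)·-1.0000 - (1)·-0.7500) / (8) = 0.4014
  δ = (-6 - (1)·-0.8462 - (3)·-1.0000 - (2)·0.3750) / (8) = -0.3630

0.4014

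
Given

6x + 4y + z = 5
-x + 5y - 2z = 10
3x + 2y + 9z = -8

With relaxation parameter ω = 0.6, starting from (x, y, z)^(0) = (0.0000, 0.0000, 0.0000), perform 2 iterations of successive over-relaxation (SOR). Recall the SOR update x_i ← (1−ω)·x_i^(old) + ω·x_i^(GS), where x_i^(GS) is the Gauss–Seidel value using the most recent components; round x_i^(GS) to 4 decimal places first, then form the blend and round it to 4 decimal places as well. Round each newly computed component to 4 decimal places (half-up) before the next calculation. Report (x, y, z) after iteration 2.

Iteration 1:
  x: GS value = (5 - (4)·0.0000 - (1)·0.0000) / (6) = 0.8333;  x ← (1−ω)·0.0000 + ω·0.8333 = 0.5000
  y: GS value = (10 - (-1)·0.5000 - (-2)·0.0000) / (5) = 2.1000;  y ← (1−ω)·0.0000 + ω·2.1000 = 1.2600
  z: GS value = (-8 - (3)·0.5000 - (2)·1.2600) / (9) = -1.3356;  z ← (1−ω)·0.0000 + ω·-1.3356 = -0.8014
Iteration 2:
  x: GS value = (5 - (4)·1.2600 - (1)·-0.8014) / (6) = 0.1269;  x ← (1−ω)·0.5000 + ω·0.1269 = 0.2761
  y: GS value = (10 - (-1)·0.2761 - (-2)·-0.8014) / (5) = 1.7347;  y ← (1−ω)·1.2600 + ω·1.7347 = 1.5448
  z: GS value = (-8 - (3)·0.2761 - (2)·1.5448) / (9) = -1.3242;  z ← (1−ω)·-0.8014 + ω·-1.3242 = -1.1151

(0.2761, 1.5448, -1.1151)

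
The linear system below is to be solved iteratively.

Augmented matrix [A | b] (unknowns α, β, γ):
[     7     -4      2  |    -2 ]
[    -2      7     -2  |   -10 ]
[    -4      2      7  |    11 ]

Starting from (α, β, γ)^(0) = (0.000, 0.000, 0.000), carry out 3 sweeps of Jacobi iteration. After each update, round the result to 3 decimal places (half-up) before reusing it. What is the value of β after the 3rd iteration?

-1.353

Iteration 1:
  α = (-2 - (-4)·0.000 - (2)·0.000) / (7) = -0.286
  β = (-10 - (-2)·0.000 - (-2)·0.000) / (7) = -1.429
  γ = (11 - (-4)·0.000 - (2)·0.000) / (7) = 1.571
Iteration 2:
  α = (-2 - (-4)·-1.429 - (2)·1.571) / (7) = -1.551
  β = (-10 - (-2)·-0.286 - (-2)·1.571) / (7) = -1.061
  γ = (11 - (-4)·-0.286 - (2)·-1.429) / (7) = 1.816
Iteration 3:
  α = (-2 - (-4)·-1.061 - (2)·1.816) / (7) = -1.411
  β = (-10 - (-2)·-1.551 - (-2)·1.816) / (7) = -1.353
  γ = (11 - (-4)·-1.551 - (2)·-1.061) / (7) = 0.988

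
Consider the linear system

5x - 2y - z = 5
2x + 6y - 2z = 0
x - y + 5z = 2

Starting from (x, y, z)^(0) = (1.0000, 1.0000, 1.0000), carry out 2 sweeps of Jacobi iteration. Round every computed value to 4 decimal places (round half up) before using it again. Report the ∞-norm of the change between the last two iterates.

0.5200

Iteration 1:
  x = (5 - (-2)·1.0000 - (-1)·1.0000) / (5) = 1.6000
  y = (0 - (2)·1.0000 - (-2)·1.0000) / (6) = 0.0000
  z = (2 - (1)·1.0000 - (-1)·1.0000) / (5) = 0.4000
Iteration 2:
  x = (5 - (-2)·0.0000 - (-1)·0.4000) / (5) = 1.0800
  y = (0 - (2)·1.6000 - (-2)·0.4000) / (6) = -0.4000
  z = (2 - (1)·1.6000 - (-1)·0.0000) / (5) = 0.0800
Change: (-0.5200, -0.4000, -0.3200) → max |·| = 0.5200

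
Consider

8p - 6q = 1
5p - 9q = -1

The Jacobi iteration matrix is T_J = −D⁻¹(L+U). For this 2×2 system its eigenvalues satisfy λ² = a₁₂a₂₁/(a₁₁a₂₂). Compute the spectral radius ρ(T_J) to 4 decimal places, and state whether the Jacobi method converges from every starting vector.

0.6455

a₁₂a₂₁/(a₁₁a₂₂) = (-6)·(5) / ((8)·(-9)) = 0.416667
ρ = √|0.416667| = √0.416667 = 0.6455
ρ < 1, so Jacobi converges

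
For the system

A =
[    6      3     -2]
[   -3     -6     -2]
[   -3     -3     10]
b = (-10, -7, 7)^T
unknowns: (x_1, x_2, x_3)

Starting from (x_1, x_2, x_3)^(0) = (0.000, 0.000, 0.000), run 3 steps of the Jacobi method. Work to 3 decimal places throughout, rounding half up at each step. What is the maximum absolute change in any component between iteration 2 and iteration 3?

Iteration 1:
  x_1 = (-10 - (3)·0.000 - (-2)·0.000) / (6) = -1.667
  x_2 = (-7 - (-3)·0.000 - (-2)·0.000) / (-6) = 1.167
  x_3 = (7 - (-3)·0.000 - (-3)·0.000) / (10) = 0.700
Iteration 2:
  x_1 = (-10 - (3)·1.167 - (-2)·0.700) / (6) = -2.017
  x_2 = (-7 - (-3)·-1.667 - (-2)·0.700) / (-6) = 1.767
  x_3 = (7 - (-3)·-1.667 - (-3)·1.167) / (10) = 0.550
Iteration 3:
  x_1 = (-10 - (3)·1.767 - (-2)·0.550) / (6) = -2.367
  x_2 = (-7 - (-3)·-2.017 - (-2)·0.550) / (-6) = 1.992
  x_3 = (7 - (-3)·-2.017 - (-3)·1.767) / (10) = 0.625
Change: (-0.350, 0.225, 0.075) → max |·| = 0.350

0.350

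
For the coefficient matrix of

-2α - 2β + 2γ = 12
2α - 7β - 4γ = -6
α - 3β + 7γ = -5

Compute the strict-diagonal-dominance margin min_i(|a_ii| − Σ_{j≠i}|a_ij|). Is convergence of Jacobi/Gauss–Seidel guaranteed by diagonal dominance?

-2

row 1: |-2| − (2+2) = -2
row 2: |-7| − (2+4) = 1
row 3: |7| − (1+3) = 3
minimum over rows = -2 → not strictly diagonally dominant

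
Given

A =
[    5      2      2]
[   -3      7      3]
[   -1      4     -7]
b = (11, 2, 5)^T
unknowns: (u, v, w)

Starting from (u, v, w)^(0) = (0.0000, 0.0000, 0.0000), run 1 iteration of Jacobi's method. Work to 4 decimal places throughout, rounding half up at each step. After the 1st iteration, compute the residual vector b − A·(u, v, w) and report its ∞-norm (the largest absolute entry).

8.7430

Iteration 1:
  u = (11 - (2)·0.0000 - (2)·0.0000) / (5) = 2.2000
  v = (2 - (-3)·0.0000 - (3)·0.0000) / (7) = 0.2857
  w = (5 - (-1)·0.0000 - (4)·0.0000) / (-7) = -0.7143
Residual b − A·x = (0.8572, 8.7430, 1.0571); ∞-norm = 8.7430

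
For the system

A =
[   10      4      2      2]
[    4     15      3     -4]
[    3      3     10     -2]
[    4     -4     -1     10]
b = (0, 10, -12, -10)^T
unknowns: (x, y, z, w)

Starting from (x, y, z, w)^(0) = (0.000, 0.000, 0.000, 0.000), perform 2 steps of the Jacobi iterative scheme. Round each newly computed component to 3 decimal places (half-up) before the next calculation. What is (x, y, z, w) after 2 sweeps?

Iteration 1:
  x = (0 - (4)·0.000 - (2)·0.000 - (2)·0.000) / (10) = 0.000
  y = (10 - (4)·0.000 - (3)·0.000 - (-4)·0.000) / (15) = 0.667
  z = (-12 - (3)·0.000 - (3)·0.000 - (-2)·0.000) / (10) = -1.200
  w = (-10 - (4)·0.000 - (-4)·0.000 - (-1)·0.000) / (10) = -1.000
Iteration 2:
  x = (0 - (4)·0.667 - (2)·-1.200 - (2)·-1.000) / (10) = 0.173
  y = (10 - (4)·0.000 - (3)·-1.200 - (-4)·-1.000) / (15) = 0.640
  z = (-12 - (3)·0.000 - (3)·0.667 - (-2)·-1.000) / (10) = -1.600
  w = (-10 - (4)·0.000 - (-4)·0.667 - (-1)·-1.200) / (10) = -0.853

(0.173, 0.640, -1.600, -0.853)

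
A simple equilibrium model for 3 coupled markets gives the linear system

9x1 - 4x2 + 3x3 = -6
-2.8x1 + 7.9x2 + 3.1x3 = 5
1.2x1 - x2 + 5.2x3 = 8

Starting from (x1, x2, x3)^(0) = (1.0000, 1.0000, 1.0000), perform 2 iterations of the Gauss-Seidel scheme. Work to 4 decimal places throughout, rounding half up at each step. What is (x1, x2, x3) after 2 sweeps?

(-1.2057, -0.4517, 1.7298)

Iteration 1:
  x1 = (-6 - (-4)·1.0000 - (3)·1.0000) / (9) = -0.5556
  x2 = (5 - (-2.8)·-0.5556 - (3.1)·1.0000) / (7.9) = 0.0436
  x3 = (8 - (1.2)·-0.5556 - (-1)·0.0436) / (5.2) = 1.6751
Iteration 2:
  x1 = (-6 - (-4)·0.0436 - (3)·1.6751) / (9) = -1.2057
  x2 = (5 - (-2.8)·-1.2057 - (3.1)·1.6751) / (7.9) = -0.4517
  x3 = (8 - (1.2)·-1.2057 - (-1)·-0.4517) / (5.2) = 1.7298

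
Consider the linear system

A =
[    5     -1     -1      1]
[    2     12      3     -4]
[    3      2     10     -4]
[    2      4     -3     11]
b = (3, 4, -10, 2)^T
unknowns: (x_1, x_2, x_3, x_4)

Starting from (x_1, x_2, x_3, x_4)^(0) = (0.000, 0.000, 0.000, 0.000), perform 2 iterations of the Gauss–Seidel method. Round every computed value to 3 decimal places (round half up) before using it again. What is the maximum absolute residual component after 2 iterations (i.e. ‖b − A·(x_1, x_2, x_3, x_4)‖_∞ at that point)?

0.371

Iteration 1:
  x_1 = (3 - (-1)·0.000 - (-1)·0.000 - (1)·0.000) / (5) = 0.600
  x_2 = (4 - (2)·0.600 - (3)·0.000 - (-4)·0.000) / (12) = 0.233
  x_3 = (-10 - (3)·0.600 - (2)·0.233 - (-4)·0.000) / (10) = -1.227
  x_4 = (2 - (2)·0.600 - (4)·0.233 - (-3)·-1.227) / (11) = -0.347
Iteration 2:
  x_1 = (3 - (-1)·0.233 - (-1)·-1.227 - (1)·-0.347) / (5) = 0.471
  x_2 = (4 - (2)·0.471 - (3)·-1.227 - (-4)·-0.347) / (12) = 0.446
  x_3 = (-10 - (3)·0.471 - (2)·0.446 - (-4)·-0.347) / (10) = -1.369
  x_4 = (2 - (2)·0.471 - (4)·0.446 - (-3)·-1.369) / (11) = -0.439
Residual b − A·x = (0.161, 0.057, -0.371, -0.004); ∞-norm = 0.371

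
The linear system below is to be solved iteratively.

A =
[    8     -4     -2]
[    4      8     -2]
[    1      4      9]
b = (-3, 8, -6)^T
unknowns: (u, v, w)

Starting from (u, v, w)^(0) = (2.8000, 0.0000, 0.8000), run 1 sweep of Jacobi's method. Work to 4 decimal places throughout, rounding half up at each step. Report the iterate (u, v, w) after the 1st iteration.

(-0.1750, -0.2000, -0.9778)

Iteration 1:
  u = (-3 - (-4)·0.0000 - (-2)·0.8000) / (8) = -0.1750
  v = (8 - (4)·2.8000 - (-2)·0.8000) / (8) = -0.2000
  w = (-6 - (1)·2.8000 - (4)·0.0000) / (9) = -0.9778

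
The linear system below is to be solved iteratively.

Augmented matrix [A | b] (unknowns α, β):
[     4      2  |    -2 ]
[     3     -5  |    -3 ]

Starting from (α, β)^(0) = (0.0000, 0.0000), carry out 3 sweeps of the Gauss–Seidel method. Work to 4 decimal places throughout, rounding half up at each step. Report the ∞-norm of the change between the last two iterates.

0.0450

Iteration 1:
  α = (-2 - (2)·0.0000) / (4) = -0.5000
  β = (-3 - (3)·-0.5000) / (-5) = 0.3000
Iteration 2:
  α = (-2 - (2)·0.3000) / (4) = -0.6500
  β = (-3 - (3)·-0.6500) / (-5) = 0.2100
Iteration 3:
  α = (-2 - (2)·0.2100) / (4) = -0.6050
  β = (-3 - (3)·-0.6050) / (-5) = 0.2370
Change: (0.0450, 0.0270) → max |·| = 0.0450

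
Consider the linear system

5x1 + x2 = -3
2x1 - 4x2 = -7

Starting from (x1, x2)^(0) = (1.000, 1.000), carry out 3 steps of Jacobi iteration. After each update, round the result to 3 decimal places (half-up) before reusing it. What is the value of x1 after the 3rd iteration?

Iteration 1:
  x1 = (-3 - (1)·1.000) / (5) = -0.800
  x2 = (-7 - (2)·1.000) / (-4) = 2.250
Iteration 2:
  x1 = (-3 - (1)·2.250) / (5) = -1.050
  x2 = (-7 - (2)·-0.800) / (-4) = 1.350
Iteration 3:
  x1 = (-3 - (1)·1.350) / (5) = -0.870
  x2 = (-7 - (2)·-1.050) / (-4) = 1.225

-0.870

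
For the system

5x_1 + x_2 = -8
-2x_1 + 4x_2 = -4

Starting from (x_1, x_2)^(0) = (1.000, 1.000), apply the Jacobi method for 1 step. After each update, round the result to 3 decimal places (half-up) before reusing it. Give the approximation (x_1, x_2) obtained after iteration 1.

(-1.800, -0.500)

Iteration 1:
  x_1 = (-8 - (1)·1.000) / (5) = -1.800
  x_2 = (-4 - (-2)·1.000) / (4) = -0.500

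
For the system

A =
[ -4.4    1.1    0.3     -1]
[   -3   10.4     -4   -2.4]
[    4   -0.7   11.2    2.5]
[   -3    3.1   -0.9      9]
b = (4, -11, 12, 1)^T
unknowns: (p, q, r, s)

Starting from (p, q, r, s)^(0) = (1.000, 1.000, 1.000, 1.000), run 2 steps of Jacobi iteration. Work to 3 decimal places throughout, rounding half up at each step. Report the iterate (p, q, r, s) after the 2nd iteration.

(-0.955, -1.034, 1.309, -0.053)

Iteration 1:
  p = (4 - (1.1)·1.000 - (0.3)·1.000 - (-1)·1.000) / (-4.4) = -0.818
  q = (-11 - (-3)·1.000 - (-4)·1.000 - (-2.4)·1.000) / (10.4) = -0.154
  r = (12 - (4)·1.000 - (-0.7)·1.000 - (2.5)·1.000) / (11.2) = 0.554
  s = (1 - (-3)·1.000 - (3.1)·1.000 - (-0.9)·1.000) / (9) = 0.200
Iteration 2:
  p = (4 - (1.1)·-0.154 - (0.3)·0.554 - (-1)·0.200) / (-4.4) = -0.955
  q = (-11 - (-3)·-0.818 - (-4)·0.554 - (-2.4)·0.200) / (10.4) = -1.034
  r = (12 - (4)·-0.818 - (-0.7)·-0.154 - (2.5)·0.200) / (11.2) = 1.309
  s = (1 - (-3)·-0.818 - (3.1)·-0.154 - (-0.9)·0.554) / (9) = -0.053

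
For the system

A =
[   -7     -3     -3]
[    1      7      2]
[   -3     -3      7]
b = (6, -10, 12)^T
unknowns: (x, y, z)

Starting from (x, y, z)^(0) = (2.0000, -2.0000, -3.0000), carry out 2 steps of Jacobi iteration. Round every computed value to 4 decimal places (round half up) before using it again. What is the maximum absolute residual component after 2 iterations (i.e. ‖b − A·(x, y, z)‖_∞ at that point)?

Iteration 1:
  x = (6 - (-3)·-2.0000 - (-3)·-3.0000) / (-7) = 1.2857
  y = (-10 - (1)·2.0000 - (2)·-3.0000) / (7) = -0.8571
  z = (12 - (-3)·2.0000 - (-3)·-2.0000) / (7) = 1.7143
Iteration 2:
  x = (6 - (-3)·-0.8571 - (-3)·1.7143) / (-7) = -1.2245
  y = (-10 - (1)·1.2857 - (2)·1.7143) / (7) = -2.1020
  z = (12 - (-3)·1.2857 - (-3)·-0.8571) / (7) = 1.8980
Residual b − A·x = (-3.1835, 2.1425, -11.2655); ∞-norm = 11.2655

11.2655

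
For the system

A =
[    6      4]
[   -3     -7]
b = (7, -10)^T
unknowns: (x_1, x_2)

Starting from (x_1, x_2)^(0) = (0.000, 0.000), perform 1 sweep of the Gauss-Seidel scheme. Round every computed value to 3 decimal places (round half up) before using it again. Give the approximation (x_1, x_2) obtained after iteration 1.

(1.167, 0.928)

Iteration 1:
  x_1 = (7 - (4)·0.000) / (6) = 1.167
  x_2 = (-10 - (-3)·1.167) / (-7) = 0.928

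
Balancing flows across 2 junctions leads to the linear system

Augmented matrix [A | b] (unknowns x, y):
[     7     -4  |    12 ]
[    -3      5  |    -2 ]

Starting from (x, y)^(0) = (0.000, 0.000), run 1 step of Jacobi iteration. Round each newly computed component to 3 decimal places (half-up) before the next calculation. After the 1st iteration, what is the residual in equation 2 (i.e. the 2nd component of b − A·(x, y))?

Iteration 1:
  x = (12 - (-4)·0.000) / (7) = 1.714
  y = (-2 - (-3)·0.000) / (5) = -0.400
Residual b − A·x = (-1.598, 5.142)

5.142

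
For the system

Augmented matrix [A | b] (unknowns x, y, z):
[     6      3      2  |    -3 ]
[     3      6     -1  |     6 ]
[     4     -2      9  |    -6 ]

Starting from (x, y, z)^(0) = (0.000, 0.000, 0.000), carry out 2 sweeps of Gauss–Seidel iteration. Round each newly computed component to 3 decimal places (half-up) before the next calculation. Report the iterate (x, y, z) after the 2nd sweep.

Iteration 1:
  x = (-3 - (3)·0.000 - (2)·0.000) / (6) = -0.500
  y = (6 - (3)·-0.500 - (-1)·0.000) / (6) = 1.250
  z = (-6 - (4)·-0.500 - (-2)·1.250) / (9) = -0.167
Iteration 2:
  x = (-3 - (3)·1.250 - (2)·-0.167) / (6) = -1.069
  y = (6 - (3)·-1.069 - (-1)·-0.167) / (6) = 1.507
  z = (-6 - (4)·-1.069 - (-2)·1.507) / (9) = 0.143

(-1.069, 1.507, 0.143)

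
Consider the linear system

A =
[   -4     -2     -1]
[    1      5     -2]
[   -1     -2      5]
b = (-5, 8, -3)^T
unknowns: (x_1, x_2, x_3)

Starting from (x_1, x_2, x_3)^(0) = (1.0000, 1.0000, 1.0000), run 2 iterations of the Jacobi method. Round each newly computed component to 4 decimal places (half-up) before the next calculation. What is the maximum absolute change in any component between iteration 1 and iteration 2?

Iteration 1:
  x_1 = (-5 - (-2)·1.0000 - (-1)·1.0000) / (-4) = 0.5000
  x_2 = (8 - (1)·1.0000 - (-2)·1.0000) / (5) = 1.8000
  x_3 = (-3 - (-1)·1.0000 - (-2)·1.0000) / (5) = 0.0000
Iteration 2:
  x_1 = (-5 - (-2)·1.8000 - (-1)·0.0000) / (-4) = 0.3500
  x_2 = (8 - (1)·0.5000 - (-2)·0.0000) / (5) = 1.5000
  x_3 = (-3 - (-1)·0.5000 - (-2)·1.8000) / (5) = 0.2200
Change: (-0.1500, -0.3000, 0.2200) → max |·| = 0.3000

0.3000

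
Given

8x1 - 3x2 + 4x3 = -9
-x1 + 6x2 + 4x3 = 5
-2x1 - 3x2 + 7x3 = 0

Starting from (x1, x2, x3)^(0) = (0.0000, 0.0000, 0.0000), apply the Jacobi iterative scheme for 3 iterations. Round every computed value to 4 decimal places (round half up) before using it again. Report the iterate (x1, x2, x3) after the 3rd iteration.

(-0.9007, 0.6741, 0.0446)

Iteration 1:
  x1 = (-9 - (-3)·0.0000 - (4)·0.0000) / (8) = -1.1250
  x2 = (5 - (-1)·0.0000 - (4)·0.0000) / (6) = 0.8333
  x3 = (0 - (-2)·0.0000 - (-3)·0.0000) / (7) = 0.0000
Iteration 2:
  x1 = (-9 - (-3)·0.8333 - (4)·0.0000) / (8) = -0.8125
  x2 = (5 - (-1)·-1.1250 - (4)·0.0000) / (6) = 0.6458
  x3 = (0 - (-2)·-1.1250 - (-3)·0.8333) / (7) = 0.0357
Iteration 3:
  x1 = (-9 - (-3)·0.6458 - (4)·0.0357) / (8) = -0.9007
  x2 = (5 - (-1)·-0.8125 - (4)·0.0357) / (6) = 0.6741
  x3 = (0 - (-2)·-0.8125 - (-3)·0.6458) / (7) = 0.0446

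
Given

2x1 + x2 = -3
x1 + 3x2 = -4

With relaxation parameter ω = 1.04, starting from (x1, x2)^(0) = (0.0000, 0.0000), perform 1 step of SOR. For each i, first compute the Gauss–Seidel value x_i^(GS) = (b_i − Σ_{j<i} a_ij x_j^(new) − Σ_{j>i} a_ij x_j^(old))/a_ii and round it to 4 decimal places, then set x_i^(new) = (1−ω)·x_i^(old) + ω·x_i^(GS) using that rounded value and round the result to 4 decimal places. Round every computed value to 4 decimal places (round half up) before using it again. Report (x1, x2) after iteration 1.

(-1.5600, -0.8458)

Iteration 1:
  x1: GS value = (-3 - (1)·0.0000) / (2) = -1.5000;  x1 ← (1−ω)·0.0000 + ω·-1.5000 = -1.5600
  x2: GS value = (-4 - (1)·-1.5600) / (3) = -0.8133;  x2 ← (1−ω)·0.0000 + ω·-0.8133 = -0.8458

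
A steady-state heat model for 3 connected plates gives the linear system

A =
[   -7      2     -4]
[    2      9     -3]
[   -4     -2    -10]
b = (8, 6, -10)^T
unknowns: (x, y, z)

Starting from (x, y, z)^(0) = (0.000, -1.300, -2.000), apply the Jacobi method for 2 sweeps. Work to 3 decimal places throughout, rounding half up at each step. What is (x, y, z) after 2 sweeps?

Iteration 1:
  x = (8 - (2)·-1.300 - (-4)·-2.000) / (-7) = -0.371
  y = (6 - (2)·0.000 - (-3)·-2.000) / (9) = 0.000
  z = (-10 - (-4)·0.000 - (-2)·-1.300) / (-10) = 1.260
Iteration 2:
  x = (8 - (2)·0.000 - (-4)·1.260) / (-7) = -1.863
  y = (6 - (2)·-0.371 - (-3)·1.260) / (9) = 1.169
  z = (-10 - (-4)·-0.371 - (-2)·0.000) / (-10) = 1.148

(-1.863, 1.169, 1.148)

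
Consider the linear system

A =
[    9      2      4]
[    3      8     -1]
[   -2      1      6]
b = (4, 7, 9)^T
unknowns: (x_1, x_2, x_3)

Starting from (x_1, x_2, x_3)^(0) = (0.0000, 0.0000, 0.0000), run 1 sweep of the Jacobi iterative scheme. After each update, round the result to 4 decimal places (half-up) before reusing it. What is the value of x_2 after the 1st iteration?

Iteration 1:
  x_1 = (4 - (2)·0.0000 - (4)·0.0000) / (9) = 0.4444
  x_2 = (7 - (3)·0.0000 - (-1)·0.0000) / (8) = 0.8750
  x_3 = (9 - (-2)·0.0000 - (1)·0.0000) / (6) = 1.5000

0.8750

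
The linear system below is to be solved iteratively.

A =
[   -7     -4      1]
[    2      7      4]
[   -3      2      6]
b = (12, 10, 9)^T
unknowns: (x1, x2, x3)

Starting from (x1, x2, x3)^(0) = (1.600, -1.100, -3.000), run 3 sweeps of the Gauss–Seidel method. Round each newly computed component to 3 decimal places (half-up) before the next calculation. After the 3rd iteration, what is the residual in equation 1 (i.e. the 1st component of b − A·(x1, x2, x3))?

1.625

Iteration 1:
  x1 = (12 - (-4)·-1.100 - (1)·-3.000) / (-7) = -1.514
  x2 = (10 - (2)·-1.514 - (4)·-3.000) / (7) = 3.575
  x3 = (9 - (-3)·-1.514 - (2)·3.575) / (6) = -0.449
Iteration 2:
  x1 = (12 - (-4)·3.575 - (1)·-0.449) / (-7) = -3.821
  x2 = (10 - (2)·-3.821 - (4)·-0.449) / (7) = 2.777
  x3 = (9 - (-3)·-3.821 - (2)·2.777) / (6) = -1.336
Iteration 3:
  x1 = (12 - (-4)·2.777 - (1)·-1.336) / (-7) = -3.492
  x2 = (10 - (2)·-3.492 - (4)·-1.336) / (7) = 3.190
  x3 = (9 - (-3)·-3.492 - (2)·3.190) / (6) = -1.309
Residual b − A·x = (1.625, -0.110, -0.002)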